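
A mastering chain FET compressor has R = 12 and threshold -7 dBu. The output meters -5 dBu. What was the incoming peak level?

Post-compression overshoot = -5 − (-7) = 2 dB.
Undo the ratio: input overshoot = 2 × 12 = 24 dB, giving input = 17 dBu.

17 dBu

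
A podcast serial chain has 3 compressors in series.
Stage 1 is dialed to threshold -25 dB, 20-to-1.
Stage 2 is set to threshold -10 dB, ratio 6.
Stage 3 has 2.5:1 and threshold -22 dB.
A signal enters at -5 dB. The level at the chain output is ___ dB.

Stage 1: -5 dB is 20 dB over -25 dB; at 20:1 that becomes 1 dB over, giving -24 dB.
Stage 2: -24 dB ≤ -10 dB, so stage 2 doesn't engage; output -24 dB.
Stage 3: -24 dB is at or below the -22 dB threshold — no compression; output -24 dB.

-24 dB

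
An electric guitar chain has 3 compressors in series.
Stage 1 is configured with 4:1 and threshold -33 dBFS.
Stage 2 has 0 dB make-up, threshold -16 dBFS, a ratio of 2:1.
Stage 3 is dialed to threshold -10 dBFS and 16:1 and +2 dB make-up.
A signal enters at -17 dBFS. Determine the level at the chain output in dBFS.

-27 dBFS

Stage 1: 16 dB above -33 dBFS, reduced 4:1 to 4 dB above → -29 dBFS.
Stage 2: below threshold (-29 ≤ -16); passes unchanged; output -29 dBFS.
Stage 3: -29 dBFS is at or below the -10 dBFS threshold — no compression; make-up brings it to -27 dBFS.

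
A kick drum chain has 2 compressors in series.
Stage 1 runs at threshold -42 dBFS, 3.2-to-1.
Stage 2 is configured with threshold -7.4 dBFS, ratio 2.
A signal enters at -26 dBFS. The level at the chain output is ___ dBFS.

Stage 1: -26 dBFS is 16 dB over -42 dBFS; at 3.2:1 that becomes 5 dB over, giving -37 dBFS.
Stage 2: below threshold (-37 ≤ -7.4); passes unchanged; output -37 dBFS.

-37 dBFS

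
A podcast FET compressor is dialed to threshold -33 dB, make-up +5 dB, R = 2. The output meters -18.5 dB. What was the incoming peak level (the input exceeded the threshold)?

-14 dB

Before make-up, the level was -18.5 − 5 = -23.5 dB.
Post-compression overshoot = -23.5 − (-33) = 9.5 dB.
Input overshoot = R × output overshoot = 19 dB → input = -33 + 19 = -14 dB.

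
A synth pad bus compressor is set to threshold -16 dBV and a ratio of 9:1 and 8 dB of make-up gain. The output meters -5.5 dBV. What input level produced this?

6.5 dBV

Remove make-up: -5.5 − 8 = -13.5 dBV.
That's 2.5 dB above the -16 dBV threshold.
Before 9:1 compression the overshoot was 2.5 × 9 = 22.5 dB, so input = -16 + 22.5 = 6.5 dBV.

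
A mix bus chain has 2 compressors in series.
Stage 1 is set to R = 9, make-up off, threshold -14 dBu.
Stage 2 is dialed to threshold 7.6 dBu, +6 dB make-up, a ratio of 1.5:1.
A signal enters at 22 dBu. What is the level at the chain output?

Stage 1: 22 dBu is 36 dB over -14 dBu; at 9:1 that becomes 4 dB over, giving -10 dBu.
Stage 2: -10 dBu ≤ 7.6 dBu, so stage 2 doesn't engage; make-up brings it to -4 dBu.

-4 dBu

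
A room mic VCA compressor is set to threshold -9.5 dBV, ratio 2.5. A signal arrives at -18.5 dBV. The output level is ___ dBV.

-18.5 dBV

-18.5 dBV is 9 dB below the -9.5 dBV threshold, so no gain reduction is applied.
Output = input = -18.5 dBV.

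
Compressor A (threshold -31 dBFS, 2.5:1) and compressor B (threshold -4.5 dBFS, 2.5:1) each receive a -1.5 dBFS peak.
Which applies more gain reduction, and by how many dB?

A: 29.5 dB over, compressed to 11.8 dB over, so 17.7 dB of GR.
B: 3 dB over, compressed to 1.2 dB over, so 1.8 dB of GR.
A reduces 15.9 dB more.

A, by 15.9 dB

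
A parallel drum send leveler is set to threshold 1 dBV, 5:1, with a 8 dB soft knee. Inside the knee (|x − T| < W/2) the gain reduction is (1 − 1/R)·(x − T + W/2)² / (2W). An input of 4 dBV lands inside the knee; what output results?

1.55 dBV

x − T + W/2 = 4 − 1 + 4 = 7.
GR = (1 − 1/5) × 7² / 16 = 0.8 × 49 / 16 = 2.45 dB.
Output = 4 − 2.45 = 1.55 dBV.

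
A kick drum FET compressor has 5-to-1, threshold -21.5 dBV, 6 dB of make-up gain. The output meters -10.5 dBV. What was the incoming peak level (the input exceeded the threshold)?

Before make-up, the level was -10.5 − 6 = -16.5 dBV.
That's 5 dB above the -21.5 dBV threshold.
Undo the ratio: input overshoot = 5 × 5 = 25 dB, giving input = 3.5 dBV.

3.5 dBV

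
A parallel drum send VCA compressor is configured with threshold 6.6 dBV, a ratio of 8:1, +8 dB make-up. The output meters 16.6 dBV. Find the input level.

Remove make-up: 16.6 − 8 = 8.6 dBV.
That's 2 dB above the 6.6 dBV threshold.
Input overshoot = R × output overshoot = 16 dB → input = 6.6 + 16 = 22.6 dBV.

22.6 dBV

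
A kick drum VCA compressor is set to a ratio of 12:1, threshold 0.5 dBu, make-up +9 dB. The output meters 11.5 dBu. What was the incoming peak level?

Before make-up, the level was 11.5 − 9 = 2.5 dBu.
That's 2 dB above the 0.5 dBu threshold.
Before 12:1 compression the overshoot was 2 × 12 = 24 dB, so input = 0.5 + 24 = 24.5 dBu.

24.5 dBu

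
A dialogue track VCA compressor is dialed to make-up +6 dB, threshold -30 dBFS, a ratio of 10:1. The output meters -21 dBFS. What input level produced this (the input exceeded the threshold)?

Stripping the +6 dB make-up gives -27 dBFS at the gain stage.
Post-compression overshoot = -27 − (-30) = 3 dB.
Input overshoot = R × output overshoot = 30 dB → input = -30 + 30 = 0 dBFS.

0 dBFS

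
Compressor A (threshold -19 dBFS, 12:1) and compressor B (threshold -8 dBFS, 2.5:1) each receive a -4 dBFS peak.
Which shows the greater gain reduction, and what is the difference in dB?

A: 15 dB over, compressed to 1.25 dB over, so 13.75 dB of GR.
B: 4 dB over, compressed to 1.6 dB over, so 2.4 dB of GR.
Difference: 11.35 dB in favour of A.

A, by 11.35 dB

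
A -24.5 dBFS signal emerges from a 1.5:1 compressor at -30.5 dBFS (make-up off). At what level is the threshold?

-42.5 dBFS

Input is 18 dB above T (since output overshoot × R = input overshoot: (-30.5 − T)·1.5 = -24.5 − T gives T = -42.5 dBFS).
Check: -42.5 + (-24.5 − (-42.5))/1.5 = -42.5 + 12 = -30.5 dBFS. ✓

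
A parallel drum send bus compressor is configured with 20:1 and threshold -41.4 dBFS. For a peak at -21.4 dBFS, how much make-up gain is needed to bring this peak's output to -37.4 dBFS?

3 dB

The peak compresses to -41.4 + 20/20 = -40.4 dBFS.
To reach -37.4 dBFS requires -37.4 − (-40.4) = 3 dB of make-up.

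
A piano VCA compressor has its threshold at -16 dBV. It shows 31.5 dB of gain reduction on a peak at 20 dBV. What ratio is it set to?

8:1

Input overshoot = 20 − (-16) = 36 dB.
Output overshoot = 36 − 31.5 = 4.5 dB.
Ratio = input overshoot / output overshoot = 36 / 4.5 = 8.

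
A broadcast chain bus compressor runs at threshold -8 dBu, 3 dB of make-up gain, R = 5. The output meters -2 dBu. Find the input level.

Stripping the +3 dB make-up gives -5 dBu at the gain stage.
The compressed level sits -5 − (-8) = 3 dB over threshold.
Undo the ratio: input overshoot = 3 × 5 = 15 dB, giving input = 7 dBu.

7 dBu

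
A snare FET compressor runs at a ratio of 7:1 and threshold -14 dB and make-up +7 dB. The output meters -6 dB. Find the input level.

Before make-up, the level was -6 − 7 = -13 dB.
Post-compression overshoot = -13 − (-14) = 1 dB.
Before 7:1 compression the overshoot was 1 × 7 = 7 dB, so input = -14 + 7 = -7 dB.

-7 dB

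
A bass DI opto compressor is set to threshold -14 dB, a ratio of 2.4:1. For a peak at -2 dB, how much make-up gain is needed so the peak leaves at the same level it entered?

7 dB

Overshoot 12 dB → 12/2.4 = 5 dB after compression, so the compressed level is -14 + 5 = -9 dB.
Make-up = target − compressed = -2 − (-9) = 7 dB.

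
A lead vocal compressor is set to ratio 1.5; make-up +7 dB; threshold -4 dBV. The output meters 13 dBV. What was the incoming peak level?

Before make-up, the level was 13 − 7 = 6 dBV.
Post-compression overshoot = 6 − (-4) = 10 dB.
Undo the ratio: input overshoot = 10 × 1.5 = 15 dB, giving input = 11 dBV.

11 dBV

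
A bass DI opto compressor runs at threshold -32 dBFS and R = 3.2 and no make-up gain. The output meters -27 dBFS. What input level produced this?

-16 dBFS

The compressed level sits -27 − (-32) = 5 dB over threshold.
Input overshoot = R × output overshoot = 16 dB → input = -32 + 16 = -16 dBFS.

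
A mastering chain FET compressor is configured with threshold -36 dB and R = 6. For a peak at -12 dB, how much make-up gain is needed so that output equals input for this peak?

Overshoot 24 dB → 24/6 = 4 dB after compression, so the compressed level is -36 + 4 = -32 dB.
Make-up = target − compressed = -12 − (-32) = 20 dB.

20 dB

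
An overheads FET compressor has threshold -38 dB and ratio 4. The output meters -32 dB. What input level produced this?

-14 dB

That's 6 dB above the -38 dB threshold.
Undo the ratio: input overshoot = 6 × 4 = 24 dB, giving input = -14 dB.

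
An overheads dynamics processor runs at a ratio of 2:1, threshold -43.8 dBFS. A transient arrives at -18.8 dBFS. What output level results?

Overshoot: -18.8 − (-43.8) = 25 dB.
The 25 dB excess becomes 12.5 dB after 2:1 reduction.
That puts the output at -31.3 dBFS.

-31.3 dBFS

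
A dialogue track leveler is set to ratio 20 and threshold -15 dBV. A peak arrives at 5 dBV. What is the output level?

5 dBV sits 20 dB over threshold.
20:1 compression reduces that to 20/20 = 1 dB over.
Output = -15 + 1 = -14 dBV.

-14 dBV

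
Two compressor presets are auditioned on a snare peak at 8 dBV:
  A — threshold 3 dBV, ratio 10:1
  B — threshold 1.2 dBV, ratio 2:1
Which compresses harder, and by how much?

A: GR = 5 − 5/10 = 4.5 dB.
B: GR = 6.8 − 6.8/2 = 3.4 dB.
A reduces 1.1 dB more.

A, by 1.1 dB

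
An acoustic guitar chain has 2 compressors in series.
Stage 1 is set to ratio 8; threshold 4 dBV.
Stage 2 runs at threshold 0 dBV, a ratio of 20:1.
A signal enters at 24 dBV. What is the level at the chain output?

0.325 dBV

Stage 1: overshoot 20 dB → 20/8 = 2.5 dB → 6.5 dBV.
Stage 2: overshoot 6.5 dB → 6.5/20 = 0.325 dB → 0.325 dBV.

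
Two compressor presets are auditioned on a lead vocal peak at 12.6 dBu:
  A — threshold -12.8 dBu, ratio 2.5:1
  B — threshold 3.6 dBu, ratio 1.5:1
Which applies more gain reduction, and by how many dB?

A: 25.4 dB over, compressed to 10.16 dB over, so 15.24 dB of GR.
B: 9 dB over, compressed to 6 dB over, so 3 dB of GR.
A reduces 12.24 dB more.

A, by 12.24 dB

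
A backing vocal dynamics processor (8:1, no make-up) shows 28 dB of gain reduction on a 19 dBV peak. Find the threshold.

-13 dBV

Let T be the threshold. Output overshoot = (input overshoot)/R, so -9 − T = (19 − T)/8.
8·(-9 − T) = 19 − T → 7·T = -72 − 19 = -91.
T = -91/7 = -13 dBV.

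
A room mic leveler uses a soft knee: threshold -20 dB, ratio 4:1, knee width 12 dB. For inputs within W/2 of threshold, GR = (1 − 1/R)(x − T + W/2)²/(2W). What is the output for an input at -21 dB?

x − T + W/2 = -21 − (-20) + 6 = 5.
GR = (1 − 1/4) × 5² / 24 = 0.75 × 25 / 24 = 0.78125 dB.
Output = -21 − 0.78125 = -21.78125 dB.

-21.78125 dB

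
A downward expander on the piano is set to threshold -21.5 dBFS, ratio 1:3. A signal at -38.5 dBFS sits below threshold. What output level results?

Undershoot = (-21.5) − (-38.5) = 17 dB.
At 1:3, that expands to 51 dB under threshold.
Output = -21.5 − 51 = -72.5 dBFS.

-72.5 dBFS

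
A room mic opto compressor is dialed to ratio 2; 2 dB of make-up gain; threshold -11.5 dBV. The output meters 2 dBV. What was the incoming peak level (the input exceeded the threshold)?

11.5 dBV

Stripping the +2 dB make-up gives 0 dBV at the gain stage.
The compressed level sits 0 − (-11.5) = 11.5 dB over threshold.
Before 2:1 compression the overshoot was 11.5 × 2 = 23 dB, so input = -11.5 + 23 = 11.5 dBV.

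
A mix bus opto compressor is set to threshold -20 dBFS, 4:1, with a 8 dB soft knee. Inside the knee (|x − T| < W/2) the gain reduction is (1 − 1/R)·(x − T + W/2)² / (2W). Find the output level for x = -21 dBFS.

x − T + W/2 = -21 − (-20) + 4 = 3.
GR = (1 − 1/4) × 3² / 16 = 0.75 × 9 / 16 = 0.421875 dB.
Output = -21 − 0.421875 = -21.421875 dBFS.

-21.421875 dBFS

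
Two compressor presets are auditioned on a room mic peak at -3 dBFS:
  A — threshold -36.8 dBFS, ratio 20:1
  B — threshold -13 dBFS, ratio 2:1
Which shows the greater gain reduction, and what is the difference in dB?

A, by 27.11 dB

A: 33.8 dB over, compressed to 1.69 dB over, so 32.11 dB of GR.
B: 10 dB over, compressed to 5 dB over, so 5 dB of GR.
Difference: 27.11 dB in favour of A.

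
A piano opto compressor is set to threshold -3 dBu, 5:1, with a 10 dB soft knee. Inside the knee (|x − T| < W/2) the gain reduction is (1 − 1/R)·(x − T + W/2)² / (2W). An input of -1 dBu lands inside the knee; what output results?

-2.96 dBu

x − T + W/2 = -1 − (-3) + 5 = 7.
GR = (1 − 1/5) × 7² / 20 = 0.8 × 49 / 20 = 1.96 dB.
Output = -1 − 1.96 = -2.96 dBu.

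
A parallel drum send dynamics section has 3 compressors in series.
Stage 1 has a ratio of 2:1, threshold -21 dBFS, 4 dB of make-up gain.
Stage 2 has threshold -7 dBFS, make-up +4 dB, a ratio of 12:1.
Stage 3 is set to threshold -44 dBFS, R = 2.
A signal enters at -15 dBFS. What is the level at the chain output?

Stage 1: -15 dBFS is 6 dB over -21 dBFS; at 2:1 that becomes 3 dB over, giving -18 dBFS; +4 dB make-up → -14 dBFS.
Stage 2: -14 dBFS ≤ -7 dBFS, so stage 2 doesn't engage; make-up brings it to -10 dBFS.
Stage 3: overshoot 34 dB → 34/2 = 17 dB → -27 dBFS.

-27 dBFS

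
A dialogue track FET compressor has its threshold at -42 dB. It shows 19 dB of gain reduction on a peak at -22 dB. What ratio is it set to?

20:1

Input overshoot = -22 − (-42) = 20 dB.
Output overshoot = 20 − 19 = 1 dB.
Ratio = input overshoot / output overshoot = 20 / 1 = 20.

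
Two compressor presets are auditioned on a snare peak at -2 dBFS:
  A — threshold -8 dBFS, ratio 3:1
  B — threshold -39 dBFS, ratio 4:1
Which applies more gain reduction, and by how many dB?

B, by 23.75 dB

A: 6 dB over, compressed to 2 dB over, so 4 dB of GR.
B: 37 dB over, compressed to 9.25 dB over, so 27.75 dB of GR.
B applies 23.75 dB more gain reduction.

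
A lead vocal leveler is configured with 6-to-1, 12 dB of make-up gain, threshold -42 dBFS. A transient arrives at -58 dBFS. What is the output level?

-58 dBFS is 16 dB below the -42 dBFS threshold, so no gain reduction is applied.
Make-up gain adds 12 dB: -58 + 12 = -46 dBFS.

-46 dBFS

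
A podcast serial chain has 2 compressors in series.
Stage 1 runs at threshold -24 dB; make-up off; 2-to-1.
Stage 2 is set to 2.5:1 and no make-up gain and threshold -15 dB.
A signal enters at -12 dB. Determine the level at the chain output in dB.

Stage 1: overshoot 12 dB → 12/2 = 6 dB → -18 dB.
Stage 2: -18 dB ≤ -15 dB, so stage 2 doesn't engage; output -18 dB.

-18 dB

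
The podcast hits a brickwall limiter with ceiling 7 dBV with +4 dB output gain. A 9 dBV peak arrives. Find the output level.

The limiter clamps the peak to its 7 dBV ceiling.
Output gain then adds 4 dB: 7 + 4 = 11 dBV.

11 dBV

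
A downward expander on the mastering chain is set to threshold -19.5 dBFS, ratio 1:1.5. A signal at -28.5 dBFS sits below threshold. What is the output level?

The input is 9 dB below the -19.5 dBFS threshold.
A 1:1.5 expander multiplies undershoot by 1.5: 9 × 1.5 = 13.5 dB below threshold.
Output = -19.5 − 13.5 = -33 dBFS.

-33 dBFS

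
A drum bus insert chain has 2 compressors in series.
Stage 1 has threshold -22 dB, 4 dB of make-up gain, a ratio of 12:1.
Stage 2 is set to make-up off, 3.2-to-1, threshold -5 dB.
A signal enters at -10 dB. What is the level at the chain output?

-17 dB

Stage 1: overshoot 12 dB → 12/12 = 1 dB → -21 dB; +4 dB make-up → -17 dB.
Stage 2: below threshold (-17 ≤ -5); passes unchanged; output -17 dB.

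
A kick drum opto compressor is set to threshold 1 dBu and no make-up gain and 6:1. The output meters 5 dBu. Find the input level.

25 dBu

That's 4 dB above the 1 dBu threshold.
Input overshoot = R × output overshoot = 24 dB → input = 1 + 24 = 25 dBu.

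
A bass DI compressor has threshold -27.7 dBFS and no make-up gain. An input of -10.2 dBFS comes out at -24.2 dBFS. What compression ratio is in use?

Input overshoot = -10.2 − (-27.7) = 17.5 dB; output overshoot = -24.2 − (-27.7) = 3.5 dB.
Ratio = 17.5 / 3.5 = 5.

5:1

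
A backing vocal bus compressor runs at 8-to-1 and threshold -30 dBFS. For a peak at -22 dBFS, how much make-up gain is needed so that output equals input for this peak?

7 dB

Overshoot 8 dB → 8/8 = 1 dB after compression, so the compressed level is -30 + 1 = -29 dBFS.
Make-up = target − compressed = -22 − (-29) = 7 dB.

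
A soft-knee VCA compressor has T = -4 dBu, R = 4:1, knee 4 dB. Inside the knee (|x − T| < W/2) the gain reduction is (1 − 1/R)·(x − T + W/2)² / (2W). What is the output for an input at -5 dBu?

x − T + W/2 = -5 − (-4) + 2 = 1.
GR = (1 − 1/4) × 1² / 8 = 0.75 × 1 / 8 = 0.09375 dB.
Output = -5 − 0.09375 = -5.09375 dBu.

-5.09375 dBu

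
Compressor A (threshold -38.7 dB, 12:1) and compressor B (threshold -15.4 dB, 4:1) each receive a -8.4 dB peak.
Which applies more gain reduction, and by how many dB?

A: GR = 30.3 − 30.3/12 = 27.775 dB.
B: GR = 7 − 7/4 = 5.25 dB.
A applies 22.525 dB more gain reduction.

A, by 22.525 dB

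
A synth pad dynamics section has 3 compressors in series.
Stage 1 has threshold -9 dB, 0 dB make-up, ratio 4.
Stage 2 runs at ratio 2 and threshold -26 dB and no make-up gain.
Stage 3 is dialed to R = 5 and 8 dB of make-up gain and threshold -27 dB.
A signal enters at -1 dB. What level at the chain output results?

Stage 1: 8 dB above -9 dB, reduced 4:1 to 2 dB above → -7 dB.
Stage 2: -7 dB is 19 dB over -26 dB; at 2:1 that becomes 9.5 dB over, giving -16.5 dB.
Stage 3: overshoot 10.5 dB → 10.5/5 = 2.1 dB → -24.9 dB; +8 dB make-up → -16.9 dB.

-16.9 dB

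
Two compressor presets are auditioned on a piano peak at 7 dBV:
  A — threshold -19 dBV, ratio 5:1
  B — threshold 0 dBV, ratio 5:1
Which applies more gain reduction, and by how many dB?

A: GR = 26 − 26/5 = 20.8 dB.
B: GR = 7 − 7/5 = 5.6 dB.
Difference: 15.2 dB in favour of A.

A, by 15.2 dB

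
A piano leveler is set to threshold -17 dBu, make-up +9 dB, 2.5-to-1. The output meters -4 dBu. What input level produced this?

-7 dBu

Before make-up, the level was -4 − 9 = -13 dBu.
That's 4 dB above the -17 dBu threshold.
Undo the ratio: input overshoot = 4 × 2.5 = 10 dB, giving input = -7 dBu.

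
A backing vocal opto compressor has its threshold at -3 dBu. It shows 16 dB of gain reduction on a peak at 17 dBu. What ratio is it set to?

Input overshoot = 17 − (-3) = 20 dB.
Output overshoot = 20 − 16 = 4 dB.
Ratio = input overshoot / output overshoot = 20 / 4 = 5.

5:1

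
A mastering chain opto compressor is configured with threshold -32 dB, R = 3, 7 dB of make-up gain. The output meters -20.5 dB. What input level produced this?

-18.5 dB

Remove make-up: -20.5 − 7 = -27.5 dB.
That's 4.5 dB above the -32 dB threshold.
Before 3:1 compression the overshoot was 4.5 × 3 = 13.5 dB, so input = -32 + 13.5 = -18.5 dB.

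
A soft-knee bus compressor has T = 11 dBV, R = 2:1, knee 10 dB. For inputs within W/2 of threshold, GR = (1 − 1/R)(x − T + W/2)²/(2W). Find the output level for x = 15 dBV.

12.975 dBV

x − T + W/2 = 15 − 11 + 5 = 9.
GR = (1 − 1/2) × 9² / 20 = 0.5 × 81 / 20 = 2.025 dB.
Output = 15 − 2.025 = 12.975 dBV.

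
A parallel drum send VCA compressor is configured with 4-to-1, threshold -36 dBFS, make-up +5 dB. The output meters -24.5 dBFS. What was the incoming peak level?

Remove make-up: -24.5 − 5 = -29.5 dBFS.
That's 6.5 dB above the -36 dBFS threshold.
Before 4:1 compression the overshoot was 6.5 × 4 = 26 dB, so input = -36 + 26 = -10 dBFS.

-10 dBFS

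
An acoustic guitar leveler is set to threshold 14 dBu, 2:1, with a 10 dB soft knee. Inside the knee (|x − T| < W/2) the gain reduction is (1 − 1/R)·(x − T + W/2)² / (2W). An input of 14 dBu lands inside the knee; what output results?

x − T + W/2 = 14 − 14 + 5 = 5.
GR = (1 − 1/2) × 5² / 20 = 0.5 × 25 / 20 = 0.625 dB.
Output = 14 − 0.625 = 13.375 dBu.

13.375 dBu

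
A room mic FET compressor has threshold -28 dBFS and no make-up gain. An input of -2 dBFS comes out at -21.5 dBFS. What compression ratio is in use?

4:1

Input overshoot = -2 − (-28) = 26 dB; output overshoot = -21.5 − (-28) = 6.5 dB.
Ratio = 26 / 6.5 = 4.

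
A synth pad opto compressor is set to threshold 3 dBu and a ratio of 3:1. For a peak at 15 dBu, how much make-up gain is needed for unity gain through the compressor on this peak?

8 dB

Without make-up, output = threshold + overshoot/3 = 3 + 4 = 7 dBu.
Gap to target: 8 dB.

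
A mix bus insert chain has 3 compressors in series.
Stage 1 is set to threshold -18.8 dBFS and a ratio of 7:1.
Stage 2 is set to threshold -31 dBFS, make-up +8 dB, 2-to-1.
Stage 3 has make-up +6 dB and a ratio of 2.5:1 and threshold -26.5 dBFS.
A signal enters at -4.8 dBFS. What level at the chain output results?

Stage 1: 14 dB above -18.8 dBFS, reduced 7:1 to 2 dB above → -16.8 dBFS.
Stage 2: 14.2 dB above -31 dBFS, reduced 2:1 to 7.1 dB above → -23.9 dBFS; +8 dB make-up → -15.9 dBFS.
Stage 3: -15.9 dBFS is 10.6 dB over -26.5 dBFS; at 2.5:1 that becomes 4.24 dB over, giving -22.26 dBFS; +6 dB make-up → -16.26 dBFS.

-16.26 dBFS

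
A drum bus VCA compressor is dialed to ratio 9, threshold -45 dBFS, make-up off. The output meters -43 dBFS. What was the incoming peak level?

Post-compression overshoot = -43 − (-45) = 2 dB.
Before 9:1 compression the overshoot was 2 × 9 = 18 dB, so input = -45 + 18 = -27 dBFS.

-27 dBFS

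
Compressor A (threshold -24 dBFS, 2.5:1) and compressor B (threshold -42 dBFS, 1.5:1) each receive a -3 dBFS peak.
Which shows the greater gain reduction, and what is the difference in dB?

B, by 0.4 dB

A: overshoot 21 dB → output overshoot 8.4 dB → GR 12.6 dB.
B: overshoot 39 dB → output overshoot 26 dB → GR 13 dB.
Difference: 0.4 dB in favour of B.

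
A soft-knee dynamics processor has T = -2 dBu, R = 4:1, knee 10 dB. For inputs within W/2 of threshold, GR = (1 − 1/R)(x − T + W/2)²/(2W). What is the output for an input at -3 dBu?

-3.6 dBu

x − T + W/2 = -3 − (-2) + 5 = 4.
GR = (1 − 1/4) × 4² / 20 = 0.75 × 16 / 20 = 0.6 dB.
Output = -3 − 0.6 = -3.6 dBu.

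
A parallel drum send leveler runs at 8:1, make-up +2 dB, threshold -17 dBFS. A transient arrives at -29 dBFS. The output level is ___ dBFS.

-27 dBFS

-29 dBFS is 12 dB below the -17 dBFS threshold, so no gain reduction is applied.
Make-up gain adds 2 dB: -29 + 2 = -27 dBFS.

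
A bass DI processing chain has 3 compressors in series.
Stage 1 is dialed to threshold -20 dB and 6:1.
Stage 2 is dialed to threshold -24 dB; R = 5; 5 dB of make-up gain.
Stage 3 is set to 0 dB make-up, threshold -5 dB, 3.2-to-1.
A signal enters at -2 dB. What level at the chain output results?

Stage 1: overshoot 18 dB → 18/6 = 3 dB → -17 dB.
Stage 2: -17 dB is 7 dB over -24 dB; at 5:1 that becomes 1.4 dB over, giving -22.6 dB; +5 dB make-up → -17.6 dB.
Stage 3: -17.6 dB ≤ -5 dB, so stage 3 doesn't engage; output -17.6 dB.

-17.6 dB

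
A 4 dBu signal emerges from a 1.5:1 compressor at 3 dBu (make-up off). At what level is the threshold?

1 dBu

Input is 3 dB above T (since output overshoot × R = input overshoot: (3 − T)·1.5 = 4 − T gives T = 1 dBu).
Check: 1 + (4 − 1)/1.5 = 1 + 2 = 3 dBu. ✓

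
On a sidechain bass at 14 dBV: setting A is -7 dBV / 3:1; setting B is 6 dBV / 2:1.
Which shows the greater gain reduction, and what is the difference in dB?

A, by 10 dB

A: 21 dB over, compressed to 7 dB over, so 14 dB of GR.
B: 8 dB over, compressed to 4 dB over, so 4 dB of GR.
Difference: 10 dB in favour of A.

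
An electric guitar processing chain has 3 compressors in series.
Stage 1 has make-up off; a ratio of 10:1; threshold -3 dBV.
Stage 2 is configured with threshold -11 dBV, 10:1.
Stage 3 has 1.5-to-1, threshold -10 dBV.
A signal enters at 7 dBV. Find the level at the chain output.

Stage 1: 7 dBV is 10 dB over -3 dBV; at 10:1 that becomes 1 dB over, giving -2 dBV.
Stage 2: -2 dBV is 9 dB over -11 dBV; at 10:1 that becomes 0.9 dB over, giving -10.1 dBV.
Stage 3: below threshold (-10.1 ≤ -10); passes unchanged; output -10.1 dBV.

-10.1 dBV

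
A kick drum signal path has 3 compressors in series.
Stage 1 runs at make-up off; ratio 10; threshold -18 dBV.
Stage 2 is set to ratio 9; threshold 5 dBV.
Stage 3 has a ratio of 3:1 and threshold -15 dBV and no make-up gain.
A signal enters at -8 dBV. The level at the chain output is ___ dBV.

-17 dBV

Stage 1: overshoot 10 dB → 10/10 = 1 dB → -17 dBV.
Stage 2: below threshold (-17 ≤ 5); passes unchanged; output -17 dBV.
Stage 3: below threshold (-17 ≤ -15); passes unchanged; output -17 dBV.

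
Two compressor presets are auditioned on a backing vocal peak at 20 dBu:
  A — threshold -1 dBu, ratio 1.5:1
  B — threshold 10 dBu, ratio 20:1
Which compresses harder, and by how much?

B, by 2.5 dB

A: GR = 21 − 21/1.5 = 7 dB.
B: GR = 10 − 10/20 = 9.5 dB.
Difference: 2.5 dB in favour of B.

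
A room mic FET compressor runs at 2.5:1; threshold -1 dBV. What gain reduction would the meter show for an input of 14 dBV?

9 dB

14 dBV exceeds the threshold by 15 dB.
After 2.5:1 compression the overshoot becomes 15/2.5 = 6 dB.
GR = overshoot in − overshoot out = 15 − 6 = 9 dB.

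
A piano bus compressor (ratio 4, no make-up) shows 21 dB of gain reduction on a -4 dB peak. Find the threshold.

Let T be the threshold. Output overshoot = (input overshoot)/R, so -25 − T = (-4 − T)/4.
4·(-25 − T) = -4 − T → 3·T = -100 − (-4) = -96.
T = -96/3 = -32 dB.

-32 dB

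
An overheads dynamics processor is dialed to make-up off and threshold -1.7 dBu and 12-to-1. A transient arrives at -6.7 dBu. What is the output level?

-6.7 dBu is 5 dB below the -1.7 dBu threshold, so no gain reduction is applied.
Output = input = -6.7 dBu.

-6.7 dBu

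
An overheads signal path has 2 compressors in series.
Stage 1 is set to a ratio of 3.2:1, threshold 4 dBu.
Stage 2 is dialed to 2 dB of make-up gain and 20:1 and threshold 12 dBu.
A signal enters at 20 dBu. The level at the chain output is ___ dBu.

Stage 1: 20 dBu is 16 dB over 4 dBu; at 3.2:1 that becomes 5 dB over, giving 9 dBu.
Stage 2: 9 dBu ≤ 12 dBu, so stage 2 doesn't engage; make-up brings it to 11 dBu.

11 dBu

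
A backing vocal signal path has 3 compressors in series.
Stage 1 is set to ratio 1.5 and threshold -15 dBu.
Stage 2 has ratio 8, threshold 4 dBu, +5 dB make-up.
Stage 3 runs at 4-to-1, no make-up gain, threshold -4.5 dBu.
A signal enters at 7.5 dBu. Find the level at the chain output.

-2.125 dBu

Stage 1: 7.5 dBu is 22.5 dB over -15 dBu; at 1.5:1 that becomes 15 dB over, giving 0 dBu.
Stage 2: below threshold (0 ≤ 4); passes unchanged; make-up brings it to 5 dBu.
Stage 3: 9.5 dB above -4.5 dBu, reduced 4:1 to 2.375 dB above → -2.125 dBu.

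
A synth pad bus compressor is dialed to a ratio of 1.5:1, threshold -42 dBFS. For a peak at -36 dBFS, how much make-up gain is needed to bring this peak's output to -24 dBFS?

14 dB

The peak compresses to -42 + 6/1.5 = -38 dBFS.
To reach -24 dBFS requires -24 − (-38) = 14 dB of make-up.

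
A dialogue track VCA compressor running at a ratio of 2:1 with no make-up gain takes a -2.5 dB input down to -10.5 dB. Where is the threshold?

Let T be the threshold. Output overshoot = (input overshoot)/R, so -10.5 − T = (-2.5 − T)/2.
2·(-10.5 − T) = -2.5 − T → 1·T = -21 − (-2.5) = -18.5.
T = -18.5/1 = -18.5 dB.

-18.5 dB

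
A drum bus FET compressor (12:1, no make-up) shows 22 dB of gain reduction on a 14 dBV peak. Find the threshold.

Input is 24 dB above T (since output overshoot × R = input overshoot: (-8 − T)·12 = 14 − T gives T = -10 dBV).
Check: -10 + (14 − (-10))/12 = -10 + 2 = -8 dBV. ✓

-10 dBV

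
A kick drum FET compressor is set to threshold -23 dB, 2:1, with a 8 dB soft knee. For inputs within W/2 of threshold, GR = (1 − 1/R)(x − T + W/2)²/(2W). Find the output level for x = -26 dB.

x − T + W/2 = -26 − (-23) + 4 = 1.
GR = (1 − 1/2) × 1² / 16 = 0.5 × 1 / 16 = 0.03125 dB.
Output = -26 − 0.03125 = -26.03125 dB.

-26.03125 dB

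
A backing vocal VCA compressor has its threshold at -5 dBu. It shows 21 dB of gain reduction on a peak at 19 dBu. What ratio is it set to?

8:1

Input overshoot = 19 − (-5) = 24 dB.
Output overshoot = 24 − 21 = 3 dB.
Ratio = input overshoot / output overshoot = 24 / 3 = 8.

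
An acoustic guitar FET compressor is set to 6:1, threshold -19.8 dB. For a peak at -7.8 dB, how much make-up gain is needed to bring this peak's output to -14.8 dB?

3 dB

Overshoot 12 dB → 12/6 = 2 dB after compression, so the compressed level is -19.8 + 2 = -17.8 dB.
Make-up = target − compressed = -14.8 − (-17.8) = 3 dB.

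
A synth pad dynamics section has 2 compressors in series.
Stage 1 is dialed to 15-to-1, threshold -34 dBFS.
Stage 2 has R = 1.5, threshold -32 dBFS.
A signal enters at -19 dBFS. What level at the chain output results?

Stage 1: 15 dB above -34 dBFS, reduced 15:1 to 1 dB above → -33 dBFS.
Stage 2: -33 dBFS is at or below the -32 dBFS threshold — no compression; output -33 dBFS.

-33 dBFS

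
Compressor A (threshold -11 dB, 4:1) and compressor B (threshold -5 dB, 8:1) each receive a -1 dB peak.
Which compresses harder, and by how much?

A, by 4 dB

A: GR = 10 − 10/4 = 7.5 dB.
B: GR = 4 − 4/8 = 3.5 dB.
Difference: 4 dB in favour of A.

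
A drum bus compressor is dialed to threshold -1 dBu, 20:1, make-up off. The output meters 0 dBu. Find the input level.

The compressed level sits 0 − (-1) = 1 dB over threshold.
Input overshoot = R × output overshoot = 20 dB → input = -1 + 20 = 19 dBu.

19 dBu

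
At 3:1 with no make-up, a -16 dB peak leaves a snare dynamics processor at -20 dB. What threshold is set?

-22 dB

Input is 6 dB above T (since output overshoot × R = input overshoot: (-20 − T)·3 = -16 − T gives T = -22 dB).
Check: -22 + (-16 − (-22))/3 = -22 + 2 = -20 dB. ✓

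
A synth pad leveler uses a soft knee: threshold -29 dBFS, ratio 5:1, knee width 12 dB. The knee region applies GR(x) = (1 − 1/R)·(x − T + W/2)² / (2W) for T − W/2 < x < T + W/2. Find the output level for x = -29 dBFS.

-30.2 dBFS

x − T + W/2 = -29 − (-29) + 6 = 6.
GR = (1 − 1/5) × 6² / 24 = 0.8 × 36 / 24 = 1.2 dB.
Output = -29 − 1.2 = -30.2 dBFS.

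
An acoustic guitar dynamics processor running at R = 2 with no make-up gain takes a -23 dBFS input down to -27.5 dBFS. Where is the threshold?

Gain reduction = -23 − (-27.5) = 4.5 dB; output overshoot = GR / (R − 1) = 4.5 / 1 = 4.5 dB.
Threshold = output − output overshoot = -27.5 − 4.5 = -32 dBFS.

-32 dBFS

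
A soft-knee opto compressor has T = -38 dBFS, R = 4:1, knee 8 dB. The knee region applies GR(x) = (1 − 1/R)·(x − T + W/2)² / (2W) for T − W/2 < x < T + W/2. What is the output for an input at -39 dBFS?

x − T + W/2 = -39 − (-38) + 4 = 3.
GR = (1 − 1/4) × 3² / 16 = 0.75 × 9 / 16 = 0.421875 dB.
Output = -39 − 0.421875 = -39.421875 dBFS.

-39.421875 dBFS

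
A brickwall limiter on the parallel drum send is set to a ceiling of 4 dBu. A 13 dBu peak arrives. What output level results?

4 dBu

At ∞:1, everything above 4 dBu is held at the ceiling.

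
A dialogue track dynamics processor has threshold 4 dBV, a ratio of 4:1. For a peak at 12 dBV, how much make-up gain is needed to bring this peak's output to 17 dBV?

11 dB

Without make-up, output = threshold + overshoot/4 = 4 + 2 = 6 dBV.
Gap to target: 11 dB.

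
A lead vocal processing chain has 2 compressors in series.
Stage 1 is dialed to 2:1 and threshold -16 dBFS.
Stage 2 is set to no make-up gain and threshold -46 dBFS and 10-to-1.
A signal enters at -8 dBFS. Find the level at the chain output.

Stage 1: -8 dBFS is 8 dB over -16 dBFS; at 2:1 that becomes 4 dB over, giving -12 dBFS.
Stage 2: -12 dBFS is 34 dB over -46 dBFS; at 10:1 that becomes 3.4 dB over, giving -42.6 dBFS.

-42.6 dBFS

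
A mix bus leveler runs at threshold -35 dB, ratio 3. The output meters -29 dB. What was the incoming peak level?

-17 dB

Post-compression overshoot = -29 − (-35) = 6 dB.
Undo the ratio: input overshoot = 6 × 3 = 18 dB, giving input = -17 dB.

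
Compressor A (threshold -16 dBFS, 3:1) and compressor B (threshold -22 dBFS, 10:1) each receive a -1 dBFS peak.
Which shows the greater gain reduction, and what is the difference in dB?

B, by 8.9 dB

A: GR = 15 − 15/3 = 10 dB.
B: GR = 21 − 21/10 = 18.9 dB.
Difference: 8.9 dB in favour of B.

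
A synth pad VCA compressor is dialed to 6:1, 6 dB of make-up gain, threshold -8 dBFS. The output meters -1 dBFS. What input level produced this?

-2 dBFS

Before make-up, the level was -1 − 6 = -7 dBFS.
That's 1 dB above the -8 dBFS threshold.
Undo the ratio: input overshoot = 1 × 6 = 6 dB, giving input = -2 dBFS.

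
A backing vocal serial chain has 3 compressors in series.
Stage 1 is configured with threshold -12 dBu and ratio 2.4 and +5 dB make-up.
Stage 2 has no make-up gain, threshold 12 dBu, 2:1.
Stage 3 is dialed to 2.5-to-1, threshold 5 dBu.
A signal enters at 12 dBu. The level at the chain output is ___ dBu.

Stage 1: overshoot 24 dB → 24/2.4 = 10 dB → -2 dBu; +5 dB make-up → 3 dBu.
Stage 2: below threshold (3 ≤ 12); passes unchanged; output 3 dBu.
Stage 3: below threshold (3 ≤ 5); passes unchanged; output 3 dBu.

3 dBu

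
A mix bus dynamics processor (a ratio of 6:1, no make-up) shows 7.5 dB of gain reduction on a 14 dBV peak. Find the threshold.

5 dBV

Let T be the threshold. Output overshoot = (input overshoot)/R, so 6.5 − T = (14 − T)/6.
6·(6.5 − T) = 14 − T → 5·T = 39 − 14 = 25.
T = 25/5 = 5 dBV.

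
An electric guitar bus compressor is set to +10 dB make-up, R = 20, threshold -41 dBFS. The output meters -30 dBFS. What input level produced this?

-21 dBFS

Remove make-up: -30 − 10 = -40 dBFS.
That's 1 dB above the -41 dBFS threshold.
Input overshoot = R × output overshoot = 20 dB → input = -41 + 20 = -21 dBFS.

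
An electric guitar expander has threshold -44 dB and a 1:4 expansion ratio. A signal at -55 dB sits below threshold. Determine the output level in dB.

Undershoot = (-44) − (-55) = 11 dB.
At 1:4, that expands to 44 dB under threshold.
Output = -44 − 44 = -88 dB.

-88 dB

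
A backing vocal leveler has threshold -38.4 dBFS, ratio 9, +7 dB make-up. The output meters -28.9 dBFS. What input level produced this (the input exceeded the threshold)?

Stripping the +7 dB make-up gives -35.9 dBFS at the gain stage.
The compressed level sits -35.9 − (-38.4) = 2.5 dB over threshold.
Undo the ratio: input overshoot = 2.5 × 9 = 22.5 dB, giving input = -15.9 dBFS.

-15.9 dBFS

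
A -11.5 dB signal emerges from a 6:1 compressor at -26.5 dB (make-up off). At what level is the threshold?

-29.5 dB

Input is 18 dB above T (since output overshoot × R = input overshoot: (-26.5 − T)·6 = -11.5 − T gives T = -29.5 dB).
Check: -29.5 + (-11.5 − (-29.5))/6 = -29.5 + 3 = -26.5 dB. ✓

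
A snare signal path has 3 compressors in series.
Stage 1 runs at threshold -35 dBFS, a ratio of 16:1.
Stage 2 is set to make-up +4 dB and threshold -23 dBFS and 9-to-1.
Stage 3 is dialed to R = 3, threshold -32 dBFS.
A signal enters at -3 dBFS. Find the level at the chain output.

Stage 1: overshoot 32 dB → 32/16 = 2 dB → -33 dBFS.
Stage 2: -33 dBFS is at or below the -23 dBFS threshold — no compression; make-up brings it to -29 dBFS.
Stage 3: -29 dBFS is 3 dB over -32 dBFS; at 3:1 that becomes 1 dB over, giving -31 dBFS.

-31 dBFS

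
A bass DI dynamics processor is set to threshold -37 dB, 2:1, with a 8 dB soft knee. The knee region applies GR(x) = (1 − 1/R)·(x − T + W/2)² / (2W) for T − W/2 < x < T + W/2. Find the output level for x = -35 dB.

-36.125 dB

x − T + W/2 = -35 − (-37) + 4 = 6.
GR = (1 − 1/2) × 6² / 16 = 0.5 × 36 / 16 = 1.125 dB.
Output = -35 − 1.125 = -36.125 dB.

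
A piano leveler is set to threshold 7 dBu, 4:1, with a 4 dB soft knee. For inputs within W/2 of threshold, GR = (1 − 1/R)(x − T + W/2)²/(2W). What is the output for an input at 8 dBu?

x − T + W/2 = 8 − 7 + 2 = 3.
GR = (1 − 1/4) × 3² / 8 = 0.75 × 9 / 8 = 0.84375 dB.
Output = 8 − 0.84375 = 7.15625 dBu.

7.15625 dBu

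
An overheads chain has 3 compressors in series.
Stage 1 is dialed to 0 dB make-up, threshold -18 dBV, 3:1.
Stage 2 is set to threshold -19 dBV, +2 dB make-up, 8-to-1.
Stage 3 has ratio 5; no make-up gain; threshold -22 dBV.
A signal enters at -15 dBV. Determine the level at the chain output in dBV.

-20.95 dBV

Stage 1: overshoot 3 dB → 3/3 = 1 dB → -17 dBV.
Stage 2: -17 dBV is 2 dB over -19 dBV; at 8:1 that becomes 0.25 dB over, giving -18.75 dBV; +2 dB make-up → -16.75 dBV.
Stage 3: 5.25 dB above -22 dBV, reduced 5:1 to 1.05 dB above → -20.95 dBV.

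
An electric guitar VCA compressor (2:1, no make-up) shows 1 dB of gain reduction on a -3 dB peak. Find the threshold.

-5 dB

Input is 2 dB above T (since output overshoot × R = input overshoot: (-4 − T)·2 = -3 − T gives T = -5 dB).
Check: -5 + (-3 − (-5))/2 = -5 + 1 = -4 dB. ✓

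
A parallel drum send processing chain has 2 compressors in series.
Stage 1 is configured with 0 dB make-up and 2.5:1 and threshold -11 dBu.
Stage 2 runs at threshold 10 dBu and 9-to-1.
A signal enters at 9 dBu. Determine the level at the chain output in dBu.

-3 dBu

Stage 1: overshoot 20 dB → 20/2.5 = 8 dB → -3 dBu.
Stage 2: -3 dBu is at or below the 10 dBu threshold — no compression; output -3 dBu.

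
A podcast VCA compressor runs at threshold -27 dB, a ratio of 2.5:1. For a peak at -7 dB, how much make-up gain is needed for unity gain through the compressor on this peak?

12 dB

Without make-up, output = threshold + overshoot/2.5 = -27 + 8 = -19 dB.
Gap to target: 12 dB.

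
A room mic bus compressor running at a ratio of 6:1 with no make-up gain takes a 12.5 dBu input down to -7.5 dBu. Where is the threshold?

Gain reduction = 12.5 − (-7.5) = 20 dB; output overshoot = GR / (R − 1) = 20 / 5 = 4 dB.
Threshold = output − output overshoot = -7.5 − 4 = -11.5 dBu.

-11.5 dBu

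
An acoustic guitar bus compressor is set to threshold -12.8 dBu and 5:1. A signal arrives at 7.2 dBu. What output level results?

7.2 dBu sits 20 dB over threshold.
5:1 compression reduces that to 20/5 = 4 dB over.
So the level is -12.8 + 4 = -8.8 dBu.

-8.8 dBu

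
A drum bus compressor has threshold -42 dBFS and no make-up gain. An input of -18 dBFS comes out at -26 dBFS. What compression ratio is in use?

Input overshoot = -18 − (-42) = 24 dB; output overshoot = -26 − (-42) = 16 dB.
Ratio = 24 / 16 = 1.5.

1.5:1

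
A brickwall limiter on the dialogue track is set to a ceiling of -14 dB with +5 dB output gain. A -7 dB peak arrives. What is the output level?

A brickwall limiter is an ∞:1 compressor: any input above the ceiling is clamped to -14 dB.
Output gain then adds 5 dB: -14 + 5 = -9 dB.

-9 dB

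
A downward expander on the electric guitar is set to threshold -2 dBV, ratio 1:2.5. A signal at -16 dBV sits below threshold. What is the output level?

Undershoot = (-2) − (-16) = 14 dB.
At 1:2.5, that expands to 35 dB under threshold.
Output = -2 − 35 = -37 dBV.

-37 dBV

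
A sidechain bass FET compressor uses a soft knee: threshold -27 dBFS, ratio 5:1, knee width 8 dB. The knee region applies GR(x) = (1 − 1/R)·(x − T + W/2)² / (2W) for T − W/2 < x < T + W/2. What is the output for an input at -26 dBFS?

x − T + W/2 = -26 − (-27) + 4 = 5.
GR = (1 − 1/5) × 5² / 16 = 0.8 × 25 / 16 = 1.25 dB.
Output = -26 − 1.25 = -27.25 dBFS.

-27.25 dBFS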